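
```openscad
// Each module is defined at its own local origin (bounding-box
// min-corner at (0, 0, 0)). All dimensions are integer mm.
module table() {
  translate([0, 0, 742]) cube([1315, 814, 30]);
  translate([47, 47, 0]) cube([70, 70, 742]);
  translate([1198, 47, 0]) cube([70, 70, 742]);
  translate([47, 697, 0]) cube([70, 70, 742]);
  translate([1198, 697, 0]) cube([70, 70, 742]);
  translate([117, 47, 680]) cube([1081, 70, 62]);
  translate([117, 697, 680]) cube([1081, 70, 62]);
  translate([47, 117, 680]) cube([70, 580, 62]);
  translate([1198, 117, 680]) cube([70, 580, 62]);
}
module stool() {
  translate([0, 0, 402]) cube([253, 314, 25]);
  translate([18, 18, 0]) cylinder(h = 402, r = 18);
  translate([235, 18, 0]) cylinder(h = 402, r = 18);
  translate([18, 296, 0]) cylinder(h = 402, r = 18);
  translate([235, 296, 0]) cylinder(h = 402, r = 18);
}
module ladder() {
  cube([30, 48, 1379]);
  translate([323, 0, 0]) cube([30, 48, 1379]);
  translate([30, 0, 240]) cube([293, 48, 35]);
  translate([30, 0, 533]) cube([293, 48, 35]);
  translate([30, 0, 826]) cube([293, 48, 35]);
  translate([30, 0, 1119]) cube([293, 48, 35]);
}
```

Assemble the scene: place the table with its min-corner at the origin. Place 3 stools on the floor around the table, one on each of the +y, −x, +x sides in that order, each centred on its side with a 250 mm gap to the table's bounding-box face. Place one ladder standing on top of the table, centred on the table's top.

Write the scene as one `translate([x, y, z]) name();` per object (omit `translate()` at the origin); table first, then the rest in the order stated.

table();
translate([531, 1064, 0]) stool();
translate([-503, 250, 0]) stool();
translate([1565, 250, 0]) stool();
translate([481, 383, 772]) ladder();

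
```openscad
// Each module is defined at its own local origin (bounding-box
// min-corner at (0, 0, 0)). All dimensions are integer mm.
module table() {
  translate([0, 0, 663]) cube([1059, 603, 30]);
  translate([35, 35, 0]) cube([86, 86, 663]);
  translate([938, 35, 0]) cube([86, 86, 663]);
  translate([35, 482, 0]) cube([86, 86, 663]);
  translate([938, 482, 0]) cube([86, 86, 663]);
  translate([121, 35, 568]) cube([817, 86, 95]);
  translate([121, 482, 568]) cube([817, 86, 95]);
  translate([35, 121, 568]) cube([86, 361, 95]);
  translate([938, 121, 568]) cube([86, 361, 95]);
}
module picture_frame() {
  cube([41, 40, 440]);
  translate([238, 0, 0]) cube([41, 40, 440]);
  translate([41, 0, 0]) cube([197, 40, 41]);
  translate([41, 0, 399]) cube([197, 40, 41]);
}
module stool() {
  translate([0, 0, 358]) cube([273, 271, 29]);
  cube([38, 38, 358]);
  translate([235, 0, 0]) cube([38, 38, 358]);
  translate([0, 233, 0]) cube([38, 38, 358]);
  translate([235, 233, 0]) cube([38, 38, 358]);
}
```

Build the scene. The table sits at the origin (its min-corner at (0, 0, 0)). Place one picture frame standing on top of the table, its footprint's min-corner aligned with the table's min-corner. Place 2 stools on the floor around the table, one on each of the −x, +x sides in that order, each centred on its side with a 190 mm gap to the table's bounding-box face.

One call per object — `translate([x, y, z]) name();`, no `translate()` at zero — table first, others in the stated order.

table();
translate([0, 0, 693]) picture_frame();
translate([-463, 166, 0]) stool();
translate([1249, 166, 0]) stool();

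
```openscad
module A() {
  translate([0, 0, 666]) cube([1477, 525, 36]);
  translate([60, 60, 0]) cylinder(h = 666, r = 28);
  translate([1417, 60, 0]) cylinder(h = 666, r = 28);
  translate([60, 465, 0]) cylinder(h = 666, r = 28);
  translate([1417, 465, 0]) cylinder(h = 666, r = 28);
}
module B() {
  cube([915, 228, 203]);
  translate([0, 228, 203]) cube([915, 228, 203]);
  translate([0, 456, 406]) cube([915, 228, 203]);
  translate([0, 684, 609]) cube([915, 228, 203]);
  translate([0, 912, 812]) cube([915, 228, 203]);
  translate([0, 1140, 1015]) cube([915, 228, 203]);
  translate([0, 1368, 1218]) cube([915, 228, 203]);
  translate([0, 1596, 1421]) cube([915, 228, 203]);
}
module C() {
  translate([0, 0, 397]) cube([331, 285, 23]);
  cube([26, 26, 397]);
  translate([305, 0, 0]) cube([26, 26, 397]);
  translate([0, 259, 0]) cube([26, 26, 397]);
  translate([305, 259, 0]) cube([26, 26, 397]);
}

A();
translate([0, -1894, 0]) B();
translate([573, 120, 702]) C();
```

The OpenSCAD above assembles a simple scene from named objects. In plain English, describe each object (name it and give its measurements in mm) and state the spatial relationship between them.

A is a table with a 1477×525 mm rectangular top, 36 mm thick, top surface at z = 702 mm, supported by four round legs of 56 mm diameter, each leg's bounding box inset 32 mm from the nearest pair of top edges, running from the floor.

B is a run of 8 identical solid stair steps. Each tread is 915×228 mm and each step block is 203 mm high. Step 1 rests on the floor; step k is offset from step 1 by (k−1)×228 mm in y and (k−1)×203 mm in z.

C is a four-legged stool. The seat is 331×285 mm, 23 mm thick, top at z = 420 mm. It stands on four square legs, each 26×26 mm in cross-section, from z = 0 to the seat underside, each flush with a corner of the seat.

The staircase is on the floor beside the table on its −y side. The stool is on top of the table, centred.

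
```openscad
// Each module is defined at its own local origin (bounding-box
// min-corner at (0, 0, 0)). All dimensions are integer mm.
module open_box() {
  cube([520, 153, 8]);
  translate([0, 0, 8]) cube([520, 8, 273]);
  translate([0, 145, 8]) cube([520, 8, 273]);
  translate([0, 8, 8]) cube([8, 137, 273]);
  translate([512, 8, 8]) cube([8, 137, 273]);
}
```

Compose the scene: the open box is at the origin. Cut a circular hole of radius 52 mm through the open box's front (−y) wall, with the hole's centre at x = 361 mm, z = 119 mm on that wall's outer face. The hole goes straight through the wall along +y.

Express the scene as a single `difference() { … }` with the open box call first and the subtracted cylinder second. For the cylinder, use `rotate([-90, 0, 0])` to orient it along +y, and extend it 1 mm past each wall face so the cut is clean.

difference() {
  open_box();
  translate([361, -1, 119]) rotate([-90, 0, 0]) cylinder(h = 10, r = 52);
}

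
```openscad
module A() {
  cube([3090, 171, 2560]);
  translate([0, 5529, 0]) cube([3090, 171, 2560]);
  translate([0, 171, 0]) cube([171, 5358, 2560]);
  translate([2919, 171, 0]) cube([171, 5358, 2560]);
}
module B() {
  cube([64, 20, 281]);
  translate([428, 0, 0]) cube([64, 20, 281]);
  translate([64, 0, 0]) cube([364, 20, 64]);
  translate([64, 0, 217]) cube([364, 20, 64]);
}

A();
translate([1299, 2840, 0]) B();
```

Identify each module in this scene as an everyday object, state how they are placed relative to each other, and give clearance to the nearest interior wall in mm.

Clearances: x = 1128, y = 2669; minimum 1128 mm.

A is a house frame. B is a picture frame. The picture frame sits inside the house frame, centred. The clearance to the nearest interior wall is 1128 mm.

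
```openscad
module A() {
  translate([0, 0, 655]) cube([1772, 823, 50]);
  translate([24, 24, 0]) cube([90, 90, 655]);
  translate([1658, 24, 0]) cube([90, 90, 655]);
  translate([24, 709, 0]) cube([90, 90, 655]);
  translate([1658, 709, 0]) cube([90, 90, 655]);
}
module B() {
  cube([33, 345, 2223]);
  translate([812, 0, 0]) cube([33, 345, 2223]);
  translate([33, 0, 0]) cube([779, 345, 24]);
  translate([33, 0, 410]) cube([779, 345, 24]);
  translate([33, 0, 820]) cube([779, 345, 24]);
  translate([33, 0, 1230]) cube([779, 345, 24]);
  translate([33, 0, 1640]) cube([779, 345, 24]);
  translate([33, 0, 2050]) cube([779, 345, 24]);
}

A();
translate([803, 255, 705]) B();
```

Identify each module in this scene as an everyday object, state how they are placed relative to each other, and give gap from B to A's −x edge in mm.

The bookshelf's min-x is at 803; the table's min-x is 0; gap = 803 mm.

A is a table. B is a bookshelf. The bookshelf is on top of the table. The gap from the bookshelf to the table's −x edge is 803 mm.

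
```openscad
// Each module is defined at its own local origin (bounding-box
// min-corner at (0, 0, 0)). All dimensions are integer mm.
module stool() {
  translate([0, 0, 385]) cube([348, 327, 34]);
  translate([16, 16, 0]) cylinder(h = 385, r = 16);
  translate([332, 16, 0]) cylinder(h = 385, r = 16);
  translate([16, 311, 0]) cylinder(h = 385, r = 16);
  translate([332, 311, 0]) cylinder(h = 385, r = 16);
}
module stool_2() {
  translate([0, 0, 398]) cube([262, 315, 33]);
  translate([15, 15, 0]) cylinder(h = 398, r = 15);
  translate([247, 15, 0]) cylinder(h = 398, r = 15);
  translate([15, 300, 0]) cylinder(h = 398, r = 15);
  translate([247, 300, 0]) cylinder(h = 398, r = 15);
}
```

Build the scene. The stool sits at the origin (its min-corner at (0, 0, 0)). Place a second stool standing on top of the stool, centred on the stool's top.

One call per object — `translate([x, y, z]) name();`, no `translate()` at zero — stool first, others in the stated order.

stool();
translate([43, 6, 419]) stool_2();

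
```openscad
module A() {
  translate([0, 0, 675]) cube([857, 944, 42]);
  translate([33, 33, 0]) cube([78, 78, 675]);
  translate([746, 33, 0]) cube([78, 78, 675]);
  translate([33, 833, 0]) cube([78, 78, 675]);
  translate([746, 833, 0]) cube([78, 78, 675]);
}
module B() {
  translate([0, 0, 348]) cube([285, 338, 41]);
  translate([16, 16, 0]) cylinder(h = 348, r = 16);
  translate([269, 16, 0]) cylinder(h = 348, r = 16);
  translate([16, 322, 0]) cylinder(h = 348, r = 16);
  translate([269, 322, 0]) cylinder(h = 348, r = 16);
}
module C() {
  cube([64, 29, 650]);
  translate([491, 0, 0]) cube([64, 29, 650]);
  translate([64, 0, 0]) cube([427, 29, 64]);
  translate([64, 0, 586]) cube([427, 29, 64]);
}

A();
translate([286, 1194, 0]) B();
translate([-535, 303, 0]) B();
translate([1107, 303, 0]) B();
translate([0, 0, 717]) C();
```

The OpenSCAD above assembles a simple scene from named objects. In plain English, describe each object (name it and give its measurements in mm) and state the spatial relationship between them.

A is a table with a 857×944 mm rectangular top, 42 mm thick, top surface at z = 717 mm, supported by four 78×78 mm square legs, each inset 33 mm from the nearest pair of top edges, running from the floor.

B is a simple wooden stool: a rectangular seat 285 mm (x) by 338 mm (y), 41 mm thick, top face at z = 389 mm, on four round legs, each 32 mm in diameter. The legs rest on z = 0, each leg's axis is inset half a diameter from the nearest pair of seat edges (so the leg's bounding box is flush with the corner).

C is a picture frame with a 427×522 mm rectangular opening (x by z) and a uniform 64 mm border on every side. Frame depth is 29 mm along y. It is built from two vertical stiles running the full outside height and two horizontal rails spanning the gap between the stiles.

Three stools sit around the table at the +y, −x, +x sides. The picture frame is on top of the table.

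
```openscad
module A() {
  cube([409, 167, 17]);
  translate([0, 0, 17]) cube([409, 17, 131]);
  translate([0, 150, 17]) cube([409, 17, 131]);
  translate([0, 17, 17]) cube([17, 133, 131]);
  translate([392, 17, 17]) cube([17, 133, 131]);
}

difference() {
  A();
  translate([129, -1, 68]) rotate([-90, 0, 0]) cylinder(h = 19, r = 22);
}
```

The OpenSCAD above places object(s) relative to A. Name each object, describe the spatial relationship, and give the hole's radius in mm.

A is an open box. The open box has a circular hole through its front wall. The hole's radius is 22 mm.

The subtracted cylinder has r = 22 mm.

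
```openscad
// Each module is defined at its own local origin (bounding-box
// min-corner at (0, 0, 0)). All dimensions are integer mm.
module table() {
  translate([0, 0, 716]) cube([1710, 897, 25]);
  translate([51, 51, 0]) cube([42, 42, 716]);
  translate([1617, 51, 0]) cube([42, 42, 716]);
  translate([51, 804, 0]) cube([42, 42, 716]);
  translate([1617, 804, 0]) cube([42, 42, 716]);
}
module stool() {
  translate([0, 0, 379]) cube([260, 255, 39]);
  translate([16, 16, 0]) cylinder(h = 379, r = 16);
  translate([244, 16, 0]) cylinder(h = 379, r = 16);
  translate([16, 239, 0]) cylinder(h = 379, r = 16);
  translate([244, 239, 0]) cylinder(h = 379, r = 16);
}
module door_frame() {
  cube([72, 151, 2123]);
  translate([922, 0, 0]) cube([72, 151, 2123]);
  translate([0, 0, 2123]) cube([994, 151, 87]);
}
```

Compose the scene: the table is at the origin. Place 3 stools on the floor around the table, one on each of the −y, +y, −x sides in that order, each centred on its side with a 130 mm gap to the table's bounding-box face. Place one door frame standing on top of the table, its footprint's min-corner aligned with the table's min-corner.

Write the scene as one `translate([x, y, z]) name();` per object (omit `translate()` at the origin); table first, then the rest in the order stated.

table();
translate([725, -385, 0]) stool();
translate([725, 1027, 0]) stool();
translate([-390, 321, 0]) stool();
translate([0, 0, 741]) door_frame();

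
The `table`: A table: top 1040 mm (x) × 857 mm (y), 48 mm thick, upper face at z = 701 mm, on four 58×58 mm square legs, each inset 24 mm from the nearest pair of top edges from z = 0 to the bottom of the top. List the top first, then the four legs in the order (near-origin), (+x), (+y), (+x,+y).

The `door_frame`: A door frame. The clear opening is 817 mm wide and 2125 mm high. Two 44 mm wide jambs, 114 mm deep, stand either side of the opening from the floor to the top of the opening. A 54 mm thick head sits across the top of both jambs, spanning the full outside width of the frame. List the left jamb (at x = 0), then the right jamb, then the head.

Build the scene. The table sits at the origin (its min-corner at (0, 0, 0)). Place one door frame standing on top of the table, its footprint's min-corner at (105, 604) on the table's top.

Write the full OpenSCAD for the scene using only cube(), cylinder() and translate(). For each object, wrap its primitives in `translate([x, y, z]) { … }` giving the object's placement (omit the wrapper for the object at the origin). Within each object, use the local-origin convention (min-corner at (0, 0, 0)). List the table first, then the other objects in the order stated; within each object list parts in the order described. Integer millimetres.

translate([0, 0, 653]) cube([1040, 857, 48]);
translate([24, 24, 0]) cube([58, 58, 653]);
translate([958, 24, 0]) cube([58, 58, 653]);
translate([24, 775, 0]) cube([58, 58, 653]);
translate([958, 775, 0]) cube([58, 58, 653]);
translate([105, 604, 701]) {
  cube([44, 114, 2125]);
  translate([861, 0, 0]) cube([44, 114, 2125]);
  translate([0, 0, 2125]) cube([905, 114, 54]);
}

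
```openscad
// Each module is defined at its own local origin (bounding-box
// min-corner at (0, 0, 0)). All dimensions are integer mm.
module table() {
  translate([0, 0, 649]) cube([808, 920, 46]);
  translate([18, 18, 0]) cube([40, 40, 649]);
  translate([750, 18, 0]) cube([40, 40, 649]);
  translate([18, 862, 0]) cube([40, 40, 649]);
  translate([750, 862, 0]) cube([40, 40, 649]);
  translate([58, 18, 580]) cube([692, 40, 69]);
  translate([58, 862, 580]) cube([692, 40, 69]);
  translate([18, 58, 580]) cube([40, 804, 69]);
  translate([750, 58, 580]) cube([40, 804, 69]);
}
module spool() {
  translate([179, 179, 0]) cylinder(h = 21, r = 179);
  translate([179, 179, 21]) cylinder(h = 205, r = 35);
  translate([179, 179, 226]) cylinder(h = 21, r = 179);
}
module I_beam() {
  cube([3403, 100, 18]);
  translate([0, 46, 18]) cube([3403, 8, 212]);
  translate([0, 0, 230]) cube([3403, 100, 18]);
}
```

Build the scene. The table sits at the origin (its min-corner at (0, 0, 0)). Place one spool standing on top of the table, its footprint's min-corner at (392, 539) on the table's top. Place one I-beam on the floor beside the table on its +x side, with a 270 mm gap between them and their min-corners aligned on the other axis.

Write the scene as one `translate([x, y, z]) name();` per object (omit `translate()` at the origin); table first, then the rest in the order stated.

table();
translate([392, 539, 695]) spool();
translate([1078, 0, 0]) I_beam();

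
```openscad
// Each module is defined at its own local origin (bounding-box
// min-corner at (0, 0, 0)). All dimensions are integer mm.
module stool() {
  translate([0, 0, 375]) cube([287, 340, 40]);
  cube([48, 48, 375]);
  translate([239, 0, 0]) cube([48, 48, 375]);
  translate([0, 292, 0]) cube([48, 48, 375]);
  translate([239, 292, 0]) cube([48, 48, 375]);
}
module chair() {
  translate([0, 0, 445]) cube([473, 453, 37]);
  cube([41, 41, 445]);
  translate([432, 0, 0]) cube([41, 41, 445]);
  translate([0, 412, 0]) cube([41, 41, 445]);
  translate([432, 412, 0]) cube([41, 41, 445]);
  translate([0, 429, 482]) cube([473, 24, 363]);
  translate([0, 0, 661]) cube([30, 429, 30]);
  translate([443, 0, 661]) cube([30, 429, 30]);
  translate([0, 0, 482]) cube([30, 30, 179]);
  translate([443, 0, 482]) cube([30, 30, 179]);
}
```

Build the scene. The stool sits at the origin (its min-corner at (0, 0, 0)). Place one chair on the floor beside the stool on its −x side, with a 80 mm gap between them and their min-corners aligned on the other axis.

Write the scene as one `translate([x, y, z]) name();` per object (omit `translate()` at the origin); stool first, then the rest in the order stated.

stool();
translate([-553, 0, 0]) chair();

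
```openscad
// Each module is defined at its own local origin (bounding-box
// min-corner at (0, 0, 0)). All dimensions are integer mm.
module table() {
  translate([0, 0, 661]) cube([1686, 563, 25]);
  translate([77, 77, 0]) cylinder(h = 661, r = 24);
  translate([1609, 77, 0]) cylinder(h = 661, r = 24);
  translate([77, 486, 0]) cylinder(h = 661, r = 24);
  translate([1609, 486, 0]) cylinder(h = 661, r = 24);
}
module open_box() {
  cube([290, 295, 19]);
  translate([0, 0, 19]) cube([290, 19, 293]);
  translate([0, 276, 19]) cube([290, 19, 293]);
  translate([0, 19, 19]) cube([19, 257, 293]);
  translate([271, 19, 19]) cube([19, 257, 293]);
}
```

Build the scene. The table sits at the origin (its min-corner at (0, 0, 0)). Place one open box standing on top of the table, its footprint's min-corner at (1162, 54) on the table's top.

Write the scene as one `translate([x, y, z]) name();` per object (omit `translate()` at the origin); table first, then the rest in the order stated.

table();
translate([1162, 54, 686]) open_box();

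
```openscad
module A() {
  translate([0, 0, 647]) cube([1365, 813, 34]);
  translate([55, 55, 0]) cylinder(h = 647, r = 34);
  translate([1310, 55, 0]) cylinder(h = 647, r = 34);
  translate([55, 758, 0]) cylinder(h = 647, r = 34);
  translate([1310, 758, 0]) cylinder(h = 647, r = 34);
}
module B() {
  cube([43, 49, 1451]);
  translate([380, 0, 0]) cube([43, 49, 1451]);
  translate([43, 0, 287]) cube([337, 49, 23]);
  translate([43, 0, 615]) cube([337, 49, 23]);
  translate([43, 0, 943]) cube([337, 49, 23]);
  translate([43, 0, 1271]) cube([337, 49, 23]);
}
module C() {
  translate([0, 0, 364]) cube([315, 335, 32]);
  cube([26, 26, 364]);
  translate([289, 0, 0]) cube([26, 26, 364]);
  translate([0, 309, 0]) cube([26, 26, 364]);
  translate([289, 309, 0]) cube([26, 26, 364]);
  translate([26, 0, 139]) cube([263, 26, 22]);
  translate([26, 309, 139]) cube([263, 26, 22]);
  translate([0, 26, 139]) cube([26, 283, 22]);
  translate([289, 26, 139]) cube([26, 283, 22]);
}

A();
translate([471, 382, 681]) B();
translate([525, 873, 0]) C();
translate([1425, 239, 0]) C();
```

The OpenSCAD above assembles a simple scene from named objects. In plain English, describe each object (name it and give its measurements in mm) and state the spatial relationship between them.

A is a table: top 1365 mm (x) × 813 mm (y), 34 mm thick, upper face at z = 681 mm, on four round legs of 68 mm diameter, each leg's bounding box inset 21 mm from the nearest pair of top edges, running from z = 0 to the bottom of the top.

B is a straight ladder. Two 43×49 mm vertical rails, 1451 mm tall, stand 423 mm apart (outside-to-outside) with their front faces coplanar on the −y side. 4 rungs, each 49 mm deep and 23 mm tall, span between the inner faces of the rails, front faces flush with the rails. The lowest rung's underside is at z = 287 mm and rungs are spaced 328 mm apart (underside to underside).

C is a four-legged stool. The seat is 315×335 mm, 32 mm thick, top at z = 396 mm. It stands on four square legs, each 26×26 mm in cross-section, from z = 0 to the seat underside, each flush with a corner of the seat. Four stretchers, 26 mm wide and 22 mm tall, connect adjacent legs with their undersides at z = 139 mm, each running between the inner faces of the legs it joins and aligned with the legs' outer faces on the other axis.

The ladder is on top of the table, centred. Two stools sit around the table at the +y, +x sides.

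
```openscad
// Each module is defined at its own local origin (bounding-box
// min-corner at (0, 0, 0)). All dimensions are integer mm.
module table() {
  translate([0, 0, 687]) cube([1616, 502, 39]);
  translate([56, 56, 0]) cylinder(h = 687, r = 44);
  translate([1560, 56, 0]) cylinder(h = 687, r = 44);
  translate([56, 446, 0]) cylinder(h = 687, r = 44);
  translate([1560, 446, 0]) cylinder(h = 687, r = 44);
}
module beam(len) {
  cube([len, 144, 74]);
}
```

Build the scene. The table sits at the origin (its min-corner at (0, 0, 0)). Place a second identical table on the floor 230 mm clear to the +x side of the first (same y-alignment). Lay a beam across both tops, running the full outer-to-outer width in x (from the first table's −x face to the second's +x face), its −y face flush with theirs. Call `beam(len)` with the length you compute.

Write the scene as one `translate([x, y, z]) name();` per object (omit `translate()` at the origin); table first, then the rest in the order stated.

table();
translate([1846, 0, 0]) table();
translate([0, 0, 726]) beam(3462);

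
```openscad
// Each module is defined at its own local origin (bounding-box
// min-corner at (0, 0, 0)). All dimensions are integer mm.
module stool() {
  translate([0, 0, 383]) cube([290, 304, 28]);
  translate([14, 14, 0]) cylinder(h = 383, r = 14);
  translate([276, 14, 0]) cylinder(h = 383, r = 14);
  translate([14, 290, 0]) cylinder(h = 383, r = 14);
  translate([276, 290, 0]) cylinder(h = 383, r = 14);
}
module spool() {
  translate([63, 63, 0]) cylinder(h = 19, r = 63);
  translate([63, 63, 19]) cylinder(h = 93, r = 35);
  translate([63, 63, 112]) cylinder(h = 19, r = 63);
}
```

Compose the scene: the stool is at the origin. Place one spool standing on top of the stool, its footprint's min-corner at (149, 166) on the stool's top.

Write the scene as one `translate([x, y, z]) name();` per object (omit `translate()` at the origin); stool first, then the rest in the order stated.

stool();
translate([149, 166, 411]) spool();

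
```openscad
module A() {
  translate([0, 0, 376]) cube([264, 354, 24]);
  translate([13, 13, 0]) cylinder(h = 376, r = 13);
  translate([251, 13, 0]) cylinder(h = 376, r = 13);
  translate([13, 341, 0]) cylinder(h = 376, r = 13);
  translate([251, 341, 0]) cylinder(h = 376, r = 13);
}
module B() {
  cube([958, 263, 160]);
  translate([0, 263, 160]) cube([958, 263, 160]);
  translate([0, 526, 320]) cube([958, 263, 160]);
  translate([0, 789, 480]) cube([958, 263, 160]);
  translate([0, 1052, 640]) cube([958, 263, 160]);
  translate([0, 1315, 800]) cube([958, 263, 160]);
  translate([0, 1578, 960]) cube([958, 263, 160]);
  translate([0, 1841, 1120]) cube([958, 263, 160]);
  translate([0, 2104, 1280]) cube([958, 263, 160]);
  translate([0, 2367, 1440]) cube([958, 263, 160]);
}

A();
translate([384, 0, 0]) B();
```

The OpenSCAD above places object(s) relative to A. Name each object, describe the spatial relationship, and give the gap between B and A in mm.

The staircase's nearest face is 120 mm from the stool's +x face.

A is a stool. B is a staircase. The staircase is on the floor beside the stool on its +x side. The gap between the staircase and the stool is 120 mm.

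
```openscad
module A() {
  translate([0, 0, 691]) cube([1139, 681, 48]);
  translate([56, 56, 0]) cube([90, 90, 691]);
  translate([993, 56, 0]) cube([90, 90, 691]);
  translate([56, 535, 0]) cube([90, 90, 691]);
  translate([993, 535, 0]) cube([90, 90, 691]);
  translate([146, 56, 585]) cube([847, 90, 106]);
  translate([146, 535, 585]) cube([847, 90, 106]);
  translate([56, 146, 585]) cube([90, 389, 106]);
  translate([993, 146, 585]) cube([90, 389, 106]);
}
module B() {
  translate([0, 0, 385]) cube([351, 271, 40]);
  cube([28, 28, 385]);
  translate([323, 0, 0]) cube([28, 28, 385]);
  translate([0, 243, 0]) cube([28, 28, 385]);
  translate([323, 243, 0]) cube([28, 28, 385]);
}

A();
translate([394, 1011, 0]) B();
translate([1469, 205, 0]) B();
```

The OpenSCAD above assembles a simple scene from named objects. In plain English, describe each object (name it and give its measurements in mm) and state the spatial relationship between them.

A is a table with a 1139×681 mm rectangular top, 48 mm thick, top surface at z = 739 mm, supported by four 90×90 mm square legs, each inset 56 mm from the nearest pair of top edges, running from the floor. Four apron rails, 90 mm thick and 106 mm tall, run between adjacent legs with their top edges flush with the underside of the top and their outer faces flush with the legs' outer faces.

B is a simple wooden stool: a rectangular seat 351 mm (x) by 271 mm (y), 40 mm thick, top face at z = 425 mm, on four square legs, each 28×28 mm in cross-section. The legs rest on z = 0, each flush with a corner of the seat.

Two stools sit around the table at the +y, +x sides.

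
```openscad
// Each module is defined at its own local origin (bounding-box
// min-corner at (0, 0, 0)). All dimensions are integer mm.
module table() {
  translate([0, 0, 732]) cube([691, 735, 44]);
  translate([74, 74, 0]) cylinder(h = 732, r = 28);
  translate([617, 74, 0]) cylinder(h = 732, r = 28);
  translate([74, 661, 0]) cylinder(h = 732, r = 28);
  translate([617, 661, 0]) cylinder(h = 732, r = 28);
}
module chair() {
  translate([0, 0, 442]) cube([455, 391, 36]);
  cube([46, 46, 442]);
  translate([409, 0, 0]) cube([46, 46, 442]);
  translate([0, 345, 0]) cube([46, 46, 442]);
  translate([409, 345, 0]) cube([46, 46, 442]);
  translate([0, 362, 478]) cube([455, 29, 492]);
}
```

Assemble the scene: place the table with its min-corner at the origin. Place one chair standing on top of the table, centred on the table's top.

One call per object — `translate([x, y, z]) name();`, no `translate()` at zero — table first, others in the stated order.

table();
translate([118, 172, 776]) chair();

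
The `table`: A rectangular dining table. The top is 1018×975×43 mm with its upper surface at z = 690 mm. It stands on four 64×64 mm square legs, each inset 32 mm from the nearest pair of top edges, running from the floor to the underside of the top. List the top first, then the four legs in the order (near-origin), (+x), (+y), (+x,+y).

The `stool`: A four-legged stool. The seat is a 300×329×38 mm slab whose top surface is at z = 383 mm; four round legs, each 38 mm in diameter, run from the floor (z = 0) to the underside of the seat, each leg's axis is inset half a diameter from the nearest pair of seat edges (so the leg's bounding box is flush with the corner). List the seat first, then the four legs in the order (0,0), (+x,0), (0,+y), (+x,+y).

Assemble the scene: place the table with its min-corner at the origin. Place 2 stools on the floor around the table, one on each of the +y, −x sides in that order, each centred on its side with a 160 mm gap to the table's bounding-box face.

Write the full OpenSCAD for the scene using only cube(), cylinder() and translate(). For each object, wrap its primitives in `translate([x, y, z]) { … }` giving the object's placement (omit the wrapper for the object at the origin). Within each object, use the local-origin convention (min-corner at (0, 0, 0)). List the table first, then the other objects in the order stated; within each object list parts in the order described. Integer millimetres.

translate([0, 0, 647]) cube([1018, 975, 43]);
translate([32, 32, 0]) cube([64, 64, 647]);
translate([922, 32, 0]) cube([64, 64, 647]);
translate([32, 879, 0]) cube([64, 64, 647]);
translate([922, 879, 0]) cube([64, 64, 647]);
translate([359, 1135, 0]) {
  translate([0, 0, 345]) cube([300, 329, 38]);
  translate([19, 19, 0]) cylinder(h = 345, r = 19);
  translate([281, 19, 0]) cylinder(h = 345, r = 19);
  translate([19, 310, 0]) cylinder(h = 345, r = 19);
  translate([281, 310, 0]) cylinder(h = 345, r = 19);
}
translate([-460, 323, 0]) {
  translate([0, 0, 345]) cube([300, 329, 38]);
  translate([19, 19, 0]) cylinder(h = 345, r = 19);
  translate([281, 19, 0]) cylinder(h = 345, r = 19);
  translate([19, 310, 0]) cylinder(h = 345, r = 19);
  translate([281, 310, 0]) cylinder(h = 345, r = 19);
}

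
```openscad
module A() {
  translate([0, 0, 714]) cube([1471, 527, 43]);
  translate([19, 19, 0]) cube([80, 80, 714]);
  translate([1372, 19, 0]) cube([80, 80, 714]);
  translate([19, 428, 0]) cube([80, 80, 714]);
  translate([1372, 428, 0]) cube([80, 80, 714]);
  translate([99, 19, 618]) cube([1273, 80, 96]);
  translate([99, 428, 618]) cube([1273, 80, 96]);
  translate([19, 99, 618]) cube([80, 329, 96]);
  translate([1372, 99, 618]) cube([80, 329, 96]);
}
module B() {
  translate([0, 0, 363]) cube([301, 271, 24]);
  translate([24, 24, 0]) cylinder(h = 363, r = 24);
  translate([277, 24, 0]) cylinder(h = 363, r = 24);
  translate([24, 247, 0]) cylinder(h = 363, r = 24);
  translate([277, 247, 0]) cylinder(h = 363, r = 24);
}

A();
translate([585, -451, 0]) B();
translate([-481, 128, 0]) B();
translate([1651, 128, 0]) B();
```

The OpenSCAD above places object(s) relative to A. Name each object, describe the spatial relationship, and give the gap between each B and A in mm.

A is a table. B is a stool. Three stools sit around the table at the −y, −x, +x sides. The gap between each stool and the table is 180 mm.

Each stool's nearest face is 180 mm from the table's bounding box.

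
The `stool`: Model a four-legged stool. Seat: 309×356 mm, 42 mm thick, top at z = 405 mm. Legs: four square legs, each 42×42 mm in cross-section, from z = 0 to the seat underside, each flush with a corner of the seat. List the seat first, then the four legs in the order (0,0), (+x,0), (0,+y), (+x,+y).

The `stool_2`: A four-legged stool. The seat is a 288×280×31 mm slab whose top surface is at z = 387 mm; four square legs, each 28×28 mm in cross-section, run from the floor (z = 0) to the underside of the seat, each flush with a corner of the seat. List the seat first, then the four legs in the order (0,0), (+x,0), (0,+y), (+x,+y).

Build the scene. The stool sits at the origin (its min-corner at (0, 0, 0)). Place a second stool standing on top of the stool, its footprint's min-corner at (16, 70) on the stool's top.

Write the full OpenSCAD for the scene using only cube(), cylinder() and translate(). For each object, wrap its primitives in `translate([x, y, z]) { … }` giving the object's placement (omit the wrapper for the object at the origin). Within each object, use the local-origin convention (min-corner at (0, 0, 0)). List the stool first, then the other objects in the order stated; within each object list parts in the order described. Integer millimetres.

translate([0, 0, 363]) cube([309, 356, 42]);
cube([42, 42, 363]);
translate([267, 0, 0]) cube([42, 42, 363]);
translate([0, 314, 0]) cube([42, 42, 363]);
translate([267, 314, 0]) cube([42, 42, 363]);
translate([16, 70, 405]) {
  translate([0, 0, 356]) cube([288, 280, 31]);
  cube([28, 28, 356]);
  translate([260, 0, 0]) cube([28, 28, 356]);
  translate([0, 252, 0]) cube([28, 28, 356]);
  translate([260, 252, 0]) cube([28, 28, 356]);
}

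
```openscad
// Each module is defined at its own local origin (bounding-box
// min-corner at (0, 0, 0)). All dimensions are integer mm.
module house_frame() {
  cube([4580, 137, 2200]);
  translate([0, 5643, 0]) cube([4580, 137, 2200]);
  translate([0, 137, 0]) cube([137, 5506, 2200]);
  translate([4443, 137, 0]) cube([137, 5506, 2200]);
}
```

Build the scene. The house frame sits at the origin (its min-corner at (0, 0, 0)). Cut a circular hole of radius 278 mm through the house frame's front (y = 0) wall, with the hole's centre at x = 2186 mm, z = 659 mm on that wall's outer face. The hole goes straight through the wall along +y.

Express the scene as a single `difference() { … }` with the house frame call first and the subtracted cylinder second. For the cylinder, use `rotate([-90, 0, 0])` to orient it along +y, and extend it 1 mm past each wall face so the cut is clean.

difference() {
  house_frame();
  translate([2186, -1, 659]) rotate([-90, 0, 0]) cylinder(h = 139, r = 278);
}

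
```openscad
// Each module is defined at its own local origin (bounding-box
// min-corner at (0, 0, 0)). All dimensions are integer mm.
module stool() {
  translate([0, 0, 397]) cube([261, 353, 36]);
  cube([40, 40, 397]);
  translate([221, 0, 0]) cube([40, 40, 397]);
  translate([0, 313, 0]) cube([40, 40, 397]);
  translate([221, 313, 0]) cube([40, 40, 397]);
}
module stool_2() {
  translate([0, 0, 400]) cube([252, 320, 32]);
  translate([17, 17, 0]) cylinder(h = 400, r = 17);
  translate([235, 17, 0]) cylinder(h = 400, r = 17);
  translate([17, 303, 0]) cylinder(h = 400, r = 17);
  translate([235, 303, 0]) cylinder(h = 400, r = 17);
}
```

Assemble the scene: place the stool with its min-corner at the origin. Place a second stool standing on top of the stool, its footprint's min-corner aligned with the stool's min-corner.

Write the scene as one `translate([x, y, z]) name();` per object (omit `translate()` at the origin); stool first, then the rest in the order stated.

stool();
translate([0, 0, 433]) stool_2();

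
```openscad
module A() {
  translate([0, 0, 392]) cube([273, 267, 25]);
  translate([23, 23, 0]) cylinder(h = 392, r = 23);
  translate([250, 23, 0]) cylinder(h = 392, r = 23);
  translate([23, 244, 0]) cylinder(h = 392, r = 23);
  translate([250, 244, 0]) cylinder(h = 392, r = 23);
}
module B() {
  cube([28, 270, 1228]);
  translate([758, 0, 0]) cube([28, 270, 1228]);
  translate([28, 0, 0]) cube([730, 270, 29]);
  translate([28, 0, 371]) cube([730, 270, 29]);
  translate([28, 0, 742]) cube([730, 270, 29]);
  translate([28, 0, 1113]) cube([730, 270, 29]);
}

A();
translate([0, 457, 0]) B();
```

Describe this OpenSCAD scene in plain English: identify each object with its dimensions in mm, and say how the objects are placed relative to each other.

A is a four-legged stool. The seat is 273×267 mm, 25 mm thick, top at z = 417 mm. It stands on four round legs, each 46 mm in diameter, from z = 0 to the seat underside, each leg's axis is inset half a diameter from the nearest pair of seat edges (so the leg's bounding box is flush with the corner).

B is an open bookshelf. Two side panels, each 28 mm thick, 270 mm deep and 1228 mm tall, stand 786 mm apart (outside-to-outside). Between them sit 4 shelves, each 29 mm thick and 270 mm deep, spanning the full gap between the sides. The bottom shelf rests on the floor (its underside at z = 0) and the clear gap between one shelf's top and the next shelf's underside is 342 mm.

The bookshelf is on the floor beside the stool on its +y side.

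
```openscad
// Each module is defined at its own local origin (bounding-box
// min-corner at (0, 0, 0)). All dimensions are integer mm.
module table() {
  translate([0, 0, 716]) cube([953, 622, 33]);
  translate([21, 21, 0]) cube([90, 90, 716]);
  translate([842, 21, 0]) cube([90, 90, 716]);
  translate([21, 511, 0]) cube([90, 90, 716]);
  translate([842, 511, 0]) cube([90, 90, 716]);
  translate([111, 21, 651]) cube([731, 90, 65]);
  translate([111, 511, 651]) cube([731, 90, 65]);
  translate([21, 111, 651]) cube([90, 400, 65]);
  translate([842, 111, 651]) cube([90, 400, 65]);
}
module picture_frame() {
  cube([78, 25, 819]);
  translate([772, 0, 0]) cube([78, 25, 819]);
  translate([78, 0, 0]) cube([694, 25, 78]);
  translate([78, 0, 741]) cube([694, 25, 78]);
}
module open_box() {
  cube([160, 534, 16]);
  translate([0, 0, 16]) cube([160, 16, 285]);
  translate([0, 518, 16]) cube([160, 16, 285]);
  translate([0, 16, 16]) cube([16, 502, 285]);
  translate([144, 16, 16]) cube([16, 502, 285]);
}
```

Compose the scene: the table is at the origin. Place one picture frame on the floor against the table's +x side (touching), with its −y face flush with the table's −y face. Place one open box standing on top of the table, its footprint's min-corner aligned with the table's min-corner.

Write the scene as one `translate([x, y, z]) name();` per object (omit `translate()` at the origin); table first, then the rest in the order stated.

table();
translate([953, 0, 0]) picture_frame();
translate([0, 0, 749]) open_box();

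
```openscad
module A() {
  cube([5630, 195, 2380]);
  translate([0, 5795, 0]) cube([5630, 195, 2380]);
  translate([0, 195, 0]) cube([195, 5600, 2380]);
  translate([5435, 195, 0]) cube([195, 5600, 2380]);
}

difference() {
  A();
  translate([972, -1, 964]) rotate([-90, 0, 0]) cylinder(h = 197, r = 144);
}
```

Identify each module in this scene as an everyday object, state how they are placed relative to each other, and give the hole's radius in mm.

The subtracted cylinder has r = 144 mm.

A is a house frame. The house frame has a circular hole through its front wall. The hole's radius is 144 mm.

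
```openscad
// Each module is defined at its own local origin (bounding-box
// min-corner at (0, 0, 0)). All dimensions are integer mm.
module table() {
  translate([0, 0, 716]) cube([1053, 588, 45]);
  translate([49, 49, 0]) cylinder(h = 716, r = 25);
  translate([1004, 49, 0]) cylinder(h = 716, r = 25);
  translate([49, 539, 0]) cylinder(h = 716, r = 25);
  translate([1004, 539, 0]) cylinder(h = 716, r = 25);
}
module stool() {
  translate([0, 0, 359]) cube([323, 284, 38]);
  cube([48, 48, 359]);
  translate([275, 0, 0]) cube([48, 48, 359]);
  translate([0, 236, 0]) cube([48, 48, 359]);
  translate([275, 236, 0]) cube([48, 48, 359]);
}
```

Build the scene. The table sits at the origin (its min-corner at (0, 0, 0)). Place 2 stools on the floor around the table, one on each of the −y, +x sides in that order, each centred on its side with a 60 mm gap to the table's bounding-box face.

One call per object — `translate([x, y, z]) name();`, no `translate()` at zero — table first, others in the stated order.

table();
translate([365, -344, 0]) stool();
translate([1113, 152, 0]) stool();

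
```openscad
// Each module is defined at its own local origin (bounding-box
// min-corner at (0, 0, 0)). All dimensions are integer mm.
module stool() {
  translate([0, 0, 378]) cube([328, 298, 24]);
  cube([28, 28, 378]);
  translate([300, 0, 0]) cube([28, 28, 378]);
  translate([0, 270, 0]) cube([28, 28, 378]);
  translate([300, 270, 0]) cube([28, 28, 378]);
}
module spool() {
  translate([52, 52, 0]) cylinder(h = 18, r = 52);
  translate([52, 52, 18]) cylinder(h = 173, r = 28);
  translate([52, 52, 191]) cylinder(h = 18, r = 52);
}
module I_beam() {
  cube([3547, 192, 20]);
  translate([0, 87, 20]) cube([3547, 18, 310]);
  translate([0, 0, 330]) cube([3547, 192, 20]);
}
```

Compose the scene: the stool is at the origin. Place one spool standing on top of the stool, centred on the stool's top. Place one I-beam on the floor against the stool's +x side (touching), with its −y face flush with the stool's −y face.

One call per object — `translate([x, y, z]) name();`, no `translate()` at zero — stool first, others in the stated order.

stool();
translate([112, 97, 402]) spool();
translate([328, 0, 0]) I_beam();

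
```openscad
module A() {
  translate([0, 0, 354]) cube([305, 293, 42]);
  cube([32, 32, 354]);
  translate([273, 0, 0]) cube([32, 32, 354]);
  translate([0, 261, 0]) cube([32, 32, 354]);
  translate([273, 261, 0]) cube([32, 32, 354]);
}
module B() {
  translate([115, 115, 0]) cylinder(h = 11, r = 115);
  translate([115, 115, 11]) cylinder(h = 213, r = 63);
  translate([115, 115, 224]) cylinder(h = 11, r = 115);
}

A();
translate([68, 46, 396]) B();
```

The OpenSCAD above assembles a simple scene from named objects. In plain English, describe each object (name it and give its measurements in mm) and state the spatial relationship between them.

A is a simple wooden stool: a rectangular seat 305 mm (x) by 293 mm (y), 42 mm thick, top face at z = 396 mm, on four square legs, each 32×32 mm in cross-section. The legs rest on z = 0, each flush with a corner of the seat.

B is a spool: two coaxial disc flanges of radius 115 mm and thickness 11 mm, joined by a core cylinder of radius 63 mm and height 213 mm. The lower flange rests on z = 0 and the three cylinders share a vertical axis.

The spool is on top of the stool.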